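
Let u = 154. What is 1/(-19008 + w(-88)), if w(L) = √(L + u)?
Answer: -288/5474303 - √66/361303998 ≈ -5.2632e-5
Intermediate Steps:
w(L) = √(154 + L) (w(L) = √(L + 154) = √(154 + L))
1/(-19008 + w(-88)) = 1/(-19008 + √(154 - 88)) = 1/(-19008 + √66)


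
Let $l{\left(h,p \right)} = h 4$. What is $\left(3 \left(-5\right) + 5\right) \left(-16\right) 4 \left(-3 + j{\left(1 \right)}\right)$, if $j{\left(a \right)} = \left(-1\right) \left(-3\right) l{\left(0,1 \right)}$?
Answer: $-1920$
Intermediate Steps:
$l{\left(h,p \right)} = 4 h$
$j{\left(a \right)} = 0$ ($j{\left(a \right)} = \left(-1\right) \left(-3\right) 4 \cdot 0 = 3 \cdot 0 = 0$)
$\left(3 \left(-5\right) + 5\right) \left(-16\right) 4 \left(-3 + j{\left(1 \right)}\right) = \left(3 \left(-5\right) + 5\right) \left(-16\right) 4 \left(-3 + 0\right) = \left(-15 + 5\right) \left(-16\right) 4 \left(-3\right) = \left(-10\right) \left(-16\right) \left(-12\right) = 160 \left(-12\right) = -1920$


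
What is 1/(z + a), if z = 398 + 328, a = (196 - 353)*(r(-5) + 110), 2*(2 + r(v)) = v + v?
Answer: -1/15445 ≈ -6.4746e-5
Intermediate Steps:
r(v) = -2 + v (r(v) = -2 + (v + v)/2 = -2 + (2*v)/2 = -2 + v)
a = -16171 (a = (196 - 353)*((-2 - 5) + 110) = -157*(-7 + 110) = -157*103 = -16171)
z = 726
1/(z + a) = 1/(726 - 16171) = 1/(-15445) = -1/15445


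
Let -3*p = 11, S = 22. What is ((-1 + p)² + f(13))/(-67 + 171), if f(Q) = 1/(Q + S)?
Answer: 6869/32760 ≈ 0.20968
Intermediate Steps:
p = -11/3 (p = -⅓*11 = -11/3 ≈ -3.6667)
f(Q) = 1/(22 + Q) (f(Q) = 1/(Q + 22) = 1/(22 + Q))
((-1 + p)² + f(13))/(-67 + 171) = ((-1 - 11/3)² + 1/(22 + 13))/(-67 + 171) = ((-14/3)² + 1/35)/104 = (196/9 + 1/35)*(1/104) = (6869/315)*(1/104) = 6869/32760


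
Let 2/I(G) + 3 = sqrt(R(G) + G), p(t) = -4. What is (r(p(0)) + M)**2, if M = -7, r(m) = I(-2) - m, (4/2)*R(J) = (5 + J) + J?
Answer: (66*sqrt(6) + 215*I)/(3*(2*sqrt(6) + 5*I)) ≈ 12.701 + 1.6663*I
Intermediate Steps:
R(J) = 5/2 + J (R(J) = ((5 + J) + J)/2 = (5 + 2*J)/2 = 5/2 + J)
I(G) = 2/(-3 + sqrt(5/2 + 2*G)) (I(G) = 2/(-3 + sqrt((5/2 + G) + G)) = 2/(-3 + sqrt(5/2 + 2*G)))
r(m) = -m + 4/(-6 + I*sqrt(6)) (r(m) = 4/(-6 + sqrt(2)*sqrt(5 + 4*(-2))) - m = 4/(-6 + sqrt(2)*sqrt(5 - 8)) - m = 4/(-6 + sqrt(2)*sqrt(-3)) - m = 4/(-6 + sqrt(2)*(I*sqrt(3))) - m = 4/(-6 + I*sqrt(6)) - m = -m + 4/(-6 + I*sqrt(6)))
(r(p(0)) + M)**2 = ((-4/7 - 1*(-4) - 2*I*sqrt(6)/21) - 7)**2 = ((-4/7 + 4 - 2*I*sqrt(6)/21) - 7)**2 = ((24/7 - 2*I*sqrt(6)/21) - 7)**2 = (-25/7 - 2*I*sqrt(6)/21)**2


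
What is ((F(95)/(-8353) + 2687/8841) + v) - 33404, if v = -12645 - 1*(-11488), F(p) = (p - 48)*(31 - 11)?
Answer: -2552276765782/73848873 ≈ -34561.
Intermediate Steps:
F(p) = -960 + 20*p (F(p) = (-48 + p)*20 = -960 + 20*p)
v = -1157 (v = -12645 + 11488 = -1157)
((F(95)/(-8353) + 2687/8841) + v) - 33404 = (((-960 + 20*95)/(-8353) + 2687/8841) - 1157) - 33404 = (((-960 + 1900)*(-1/8353) + 2687*(1/8841)) - 1157) - 33404 = ((940*(-1/8353) + 2687/8841) - 1157) - 33404 = ((-940/8353 + 2687/8841) - 1157) - 33404 = (14133971/73848873 - 1157) - 33404 = -85429012090/73848873 - 33404 = -2552276765782/73848873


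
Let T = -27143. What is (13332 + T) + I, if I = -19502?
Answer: -33313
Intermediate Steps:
(13332 + T) + I = (13332 - 27143) - 19502 = -13811 - 19502 = -33313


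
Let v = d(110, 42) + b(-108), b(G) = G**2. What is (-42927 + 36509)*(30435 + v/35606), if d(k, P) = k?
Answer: -3477530352256/17803 ≈ -1.9533e+8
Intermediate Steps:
v = 11774 (v = 110 + (-108)**2 = 110 + 11664 = 11774)
(-42927 + 36509)*(30435 + v/35606) = (-42927 + 36509)*(30435 + 11774/35606) = -6418*(30435 + 11774*(1/35606)) = -6418*(30435 + 5887/17803) = -6418*541840192/17803 = -3477530352256/17803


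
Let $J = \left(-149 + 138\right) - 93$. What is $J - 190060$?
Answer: $-190164$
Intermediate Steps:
$J = -104$ ($J = -11 - 93 = -104$)
$J - 190060 = -104 - 190060 = -190164$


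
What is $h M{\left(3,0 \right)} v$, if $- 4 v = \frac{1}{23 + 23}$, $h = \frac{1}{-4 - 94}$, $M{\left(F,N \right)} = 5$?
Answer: $\frac{5}{18032} \approx 0.00027728$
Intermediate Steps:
$h = - \frac{1}{98}$ ($h = \frac{1}{-98} = - \frac{1}{98} \approx -0.010204$)
$v = - \frac{1}{184}$ ($v = - \frac{1}{4 \left(23 + 23\right)} = - \frac{1}{4 \cdot 46} = \left(- \frac{1}{4}\right) \frac{1}{46} = - \frac{1}{184} \approx -0.0054348$)
$h M{\left(3,0 \right)} v = \left(- \frac{1}{98}\right) 5 \left(- \frac{1}{184}\right) = \left(- \frac{5}{98}\right) \left(- \frac{1}{184}\right) = \frac{5}{18032}$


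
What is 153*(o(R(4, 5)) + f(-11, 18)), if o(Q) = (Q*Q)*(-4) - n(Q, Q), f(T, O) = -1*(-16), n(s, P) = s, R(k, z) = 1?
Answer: 1683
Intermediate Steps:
f(T, O) = 16
o(Q) = -Q - 4*Q² (o(Q) = (Q*Q)*(-4) - Q = Q²*(-4) - Q = -4*Q² - Q = -Q - 4*Q²)
153*(o(R(4, 5)) + f(-11, 18)) = 153*(1*(-1 - 4*1) + 16) = 153*(1*(-1 - 4) + 16) = 153*(1*(-5) + 16) = 153*(-5 + 16) = 153*11 = 1683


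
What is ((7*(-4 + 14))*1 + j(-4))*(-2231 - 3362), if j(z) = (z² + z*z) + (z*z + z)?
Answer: -637602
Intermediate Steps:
j(z) = z + 3*z² (j(z) = (z² + z²) + (z² + z) = 2*z² + (z + z²) = z + 3*z²)
((7*(-4 + 14))*1 + j(-4))*(-2231 - 3362) = ((7*(-4 + 14))*1 - 4*(1 + 3*(-4)))*(-2231 - 3362) = ((7*10)*1 - 4*(1 - 12))*(-5593) = (70*1 - 4*(-11))*(-5593) = (70 + 44)*(-5593) = 114*(-5593) = -637602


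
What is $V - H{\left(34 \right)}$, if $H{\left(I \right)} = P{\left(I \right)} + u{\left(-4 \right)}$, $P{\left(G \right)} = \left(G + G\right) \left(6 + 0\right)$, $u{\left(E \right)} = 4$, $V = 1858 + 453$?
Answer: $1899$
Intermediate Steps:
$V = 2311$
$P{\left(G \right)} = 12 G$ ($P{\left(G \right)} = 2 G 6 = 12 G$)
$H{\left(I \right)} = 4 + 12 I$ ($H{\left(I \right)} = 12 I + 4 = 4 + 12 I$)
$V - H{\left(34 \right)} = 2311 - \left(4 + 12 \cdot 34\right) = 2311 - \left(4 + 408\right) = 2311 - 412 = 1899$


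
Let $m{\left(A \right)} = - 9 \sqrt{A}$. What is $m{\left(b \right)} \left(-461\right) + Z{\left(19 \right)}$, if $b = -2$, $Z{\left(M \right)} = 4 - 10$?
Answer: $-6 + 4149 i \sqrt{2} \approx -6.0 + 5867.6 i$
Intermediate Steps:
$Z{\left(M \right)} = -6$
$m{\left(b \right)} \left(-461\right) + Z{\left(19 \right)} = - 9 \sqrt{-2} \left(-461\right) - 6 = - 9 i \sqrt{2} \left(-461\right) - 6 = 4149 i \sqrt{2} - 6 = -6 + 4149 i \sqrt{2}$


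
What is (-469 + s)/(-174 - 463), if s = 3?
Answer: 466/637 ≈ 0.73155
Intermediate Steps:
(-469 + s)/(-174 - 463) = (-469 + 3)/(-174 - 463) = -466/(-637) = -466*(-1/637) = 466/637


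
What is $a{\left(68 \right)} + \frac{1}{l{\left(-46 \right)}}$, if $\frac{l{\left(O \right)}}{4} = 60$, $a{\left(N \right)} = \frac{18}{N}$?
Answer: $\frac{1097}{4080} \approx 0.26887$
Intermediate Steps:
$l{\left(O \right)} = 240$ ($l{\left(O \right)} = 4 \cdot 60 = 240$)
$a{\left(68 \right)} + \frac{1}{l{\left(-46 \right)}} = \frac{18}{68} + \frac{1}{240} = 18 \cdot \frac{1}{68} + \frac{1}{240} = \frac{9}{34} + \frac{1}{240} = \frac{1097}{4080}$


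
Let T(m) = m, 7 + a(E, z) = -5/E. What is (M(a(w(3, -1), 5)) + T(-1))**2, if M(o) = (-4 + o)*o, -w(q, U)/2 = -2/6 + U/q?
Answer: 6355441/256 ≈ 24826.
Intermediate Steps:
w(q, U) = 2/3 - 2*U/q (w(q, U) = -2*(-2/6 + U/q) = -2*(-2*1/6 + U/q) = -2*(-1/3 + U/q) = 2/3 - 2*U/q)
a(E, z) = -7 - 5/E
M(o) = o*(-4 + o)
(M(a(w(3, -1), 5)) + T(-1))**2 = ((-7 - 5/(2/3 - 2*(-1)/3))*(-4 + (-7 - 5/(2/3 - 2*(-1)/3))) - 1)**2 = ((-7 - 5/(2/3 - 2*(-1)*1/3))*(-4 + (-7 - 5/(2/3 - 2*(-1)*1/3))) - 1)**2 = ((-7 - 5/(2/3 + 2/3))*(-4 + (-7 - 5/(2/3 + 2/3))) - 1)**2 = ((-7 - 5/4/3)*(-4 + (-7 - 5/4/3)) - 1)**2 = ((-7 - 5*3/4)*(-4 + (-7 - 5*3/4)) - 1)**2 = ((-7 - 15/4)*(-4 + (-7 - 15/4)) - 1)**2 = (-43*(-4 - 43/4)/4 - 1)**2 = (-43/4*(-59/4) - 1)**2 = (2537/16 - 1)**2 = (2521/16)**2 = 6355441/256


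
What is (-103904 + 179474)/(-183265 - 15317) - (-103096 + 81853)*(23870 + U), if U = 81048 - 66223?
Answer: 27205663987250/33097 ≈ 8.2200e+8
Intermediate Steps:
U = 14825
(-103904 + 179474)/(-183265 - 15317) - (-103096 + 81853)*(23870 + U) = (-103904 + 179474)/(-183265 - 15317) - (-103096 + 81853)*(23870 + 14825) = 75570/(-198582) - (-21243)*38695 = 75570*(-1/198582) - 1*(-821997885) = -12595/33097 + 821997885 = 27205663987250/33097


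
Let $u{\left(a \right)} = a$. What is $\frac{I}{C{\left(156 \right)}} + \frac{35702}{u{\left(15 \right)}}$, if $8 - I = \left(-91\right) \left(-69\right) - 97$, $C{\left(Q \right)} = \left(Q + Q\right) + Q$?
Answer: $\frac{923107}{390} \approx 2366.9$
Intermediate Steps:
$C{\left(Q \right)} = 3 Q$ ($C{\left(Q \right)} = 2 Q + Q = 3 Q$)
$I = -6174$ ($I = 8 - \left(\left(-91\right) \left(-69\right) - 97\right) = 8 - \left(6279 - 97\right) = 8 - 6182 = -6174$)
$\frac{I}{C{\left(156 \right)}} + \frac{35702}{u{\left(15 \right)}} = - \frac{6174}{3 \cdot 156} + \frac{35702}{15} = - \frac{6174}{468} + 35702 \cdot \frac{1}{15} = \left(-6174\right) \frac{1}{468} + \frac{35702}{15} = - \frac{343}{26} + \frac{35702}{15} = \frac{923107}{390}$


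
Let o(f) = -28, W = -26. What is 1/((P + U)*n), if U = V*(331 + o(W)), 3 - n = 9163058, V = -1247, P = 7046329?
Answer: -1/61103722310840 ≈ -1.6366e-14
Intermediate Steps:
n = -9163055 (n = 3 - 1*9163058 = 3 - 9163058 = -9163055)
U = -377841 (U = -1247*(331 - 28) = -1247*303 = -377841)
1/((P + U)*n) = 1/((7046329 - 377841)*(-9163055)) = -1/9163055/6668488 = (1/6668488)*(-1/9163055) = -1/61103722310840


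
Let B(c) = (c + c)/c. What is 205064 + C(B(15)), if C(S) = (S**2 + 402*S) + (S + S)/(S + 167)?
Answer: 34792372/169 ≈ 2.0587e+5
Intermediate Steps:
B(c) = 2 (B(c) = (2*c)/c = 2)
C(S) = S**2 + 402*S + 2*S/(167 + S) (C(S) = (S**2 + 402*S) + (2*S)/(167 + S) = (S**2 + 402*S) + 2*S/(167 + S) = S**2 + 402*S + 2*S/(167 + S))
205064 + C(B(15)) = 205064 + 2*(67136 + 2**2 + 569*2)/(167 + 2) = 205064 + 2*(67136 + 4 + 1138)/169 = 205064 + 2*(1/169)*68278 = 205064 + 136556/169 = 34792372/169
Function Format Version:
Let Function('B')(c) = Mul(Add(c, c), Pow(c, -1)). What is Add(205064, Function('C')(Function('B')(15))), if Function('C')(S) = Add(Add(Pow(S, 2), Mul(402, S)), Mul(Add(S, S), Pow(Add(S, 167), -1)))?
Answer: Rational(34792372, 169) ≈ 2.0587e+5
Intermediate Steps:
Function('B')(c) = 2 (Function('B')(c) = Mul(Mul(2, c), Pow(c, -1)) = 2)
Function('C')(S) = Add(Pow(S, 2), Mul(402, S), Mul(2, S, Pow(Add(167, S), -1))) (Function('C')(S) = Add(Add(Pow(S, 2), Mul(402, S)), Mul(Mul(2, S), Pow(Add(167, S), -1))) = Add(Add(Pow(S, 2), Mul(402, S)), Mul(2, S, Pow(Add(167, S), -1))) = Add(Pow(S, 2), Mul(402, S), Mul(2, S, Pow(Add(167, S), -1))))
Add(205064, Function('C')(Function('B')(15))) = Add(205064, Mul(2, Pow(Add(167, 2), -1), Add(67136, Pow(2, 2), Mul(569, 2)))) = Add(205064, Mul(2, Pow(169, -1), Add(67136, 4, 1138))) = Add(205064, Mul(2, Rational(1, 169), 68278)) = Add(205064, Rational(136556, 169)) = Rational(34792372, 169)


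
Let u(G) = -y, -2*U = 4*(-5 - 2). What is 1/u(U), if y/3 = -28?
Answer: 1/84 ≈ 0.011905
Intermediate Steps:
y = -84 (y = 3*(-28) = -84)
U = 14 (U = -2*(-5 - 2) = -2*(-7) = -½*(-28) = 14)
u(G) = 84 (u(G) = -1*(-84) = 84)
1/u(U) = 1/84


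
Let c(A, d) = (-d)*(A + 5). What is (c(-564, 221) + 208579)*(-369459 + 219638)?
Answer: -49758250878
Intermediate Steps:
c(A, d) = -d*(5 + A) (c(A, d) = (-d)*(5 + A) = -d*(5 + A))
(c(-564, 221) + 208579)*(-369459 + 219638) = (-1*221*(5 - 564) + 208579)*(-369459 + 219638) = (-1*221*(-559) + 208579)*(-149821) = (123539 + 208579)*(-149821) = 332118*(-149821) = -49758250878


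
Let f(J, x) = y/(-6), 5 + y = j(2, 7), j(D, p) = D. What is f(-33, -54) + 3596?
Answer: 7193/2 ≈ 3596.5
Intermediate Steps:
y = -3 (y = -5 + 2 = -3)
f(J, x) = 1/2 (f(J, x) = -3/(-6) = -3*(-1/6) = 1/2)
f(-33, -54) + 3596 = 1/2 + 3596 = 7193/2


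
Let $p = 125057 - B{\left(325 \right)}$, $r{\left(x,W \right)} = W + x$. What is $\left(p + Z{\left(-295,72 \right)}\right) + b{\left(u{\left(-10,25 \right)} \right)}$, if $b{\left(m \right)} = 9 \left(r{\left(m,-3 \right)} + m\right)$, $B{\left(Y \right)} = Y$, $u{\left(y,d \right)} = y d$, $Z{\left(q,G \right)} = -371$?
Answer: $119834$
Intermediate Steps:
$u{\left(y,d \right)} = d y$
$b{\left(m \right)} = -27 + 18 m$ ($b{\left(m \right)} = 9 \left(\left(-3 + m\right) + m\right) = 9 \left(-3 + 2 m\right) = -27 + 18 m$)
$p = 124732$ ($p = 125057 - 325 = 124732$)
$\left(p + Z{\left(-295,72 \right)}\right) + b{\left(u{\left(-10,25 \right)} \right)} = \left(124732 - 371\right) + \left(-27 + 18 \cdot 25 \left(-10\right)\right) = 124361 + \left(-27 + 18 \left(-250\right)\right) = 124361 - 4527 = 119834$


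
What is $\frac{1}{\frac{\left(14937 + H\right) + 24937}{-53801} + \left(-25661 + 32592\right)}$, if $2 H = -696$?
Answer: $\frac{53801}{372855205} \approx 0.00014429$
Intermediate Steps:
$H = -348$ ($H = \frac{1}{2} \left(-696\right) = -348$)
$\frac{1}{\frac{\left(14937 + H\right) + 24937}{-53801} + \left(-25661 + 32592\right)} = \frac{1}{\frac{\left(14937 - 348\right) + 24937}{-53801} + \left(-25661 + 32592\right)} = \frac{1}{\left(14589 + 24937\right) \left(- \frac{1}{53801}\right) + 6931} = \frac{1}{39526 \left(- \frac{1}{53801}\right) + 6931} = \frac{1}{- \frac{39526}{53801} + 6931} = \frac{1}{\frac{372855205}{53801}} = \frac{53801}{372855205}$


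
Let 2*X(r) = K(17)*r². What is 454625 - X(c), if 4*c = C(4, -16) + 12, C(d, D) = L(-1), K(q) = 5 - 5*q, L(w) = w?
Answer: 909855/2 ≈ 4.5493e+5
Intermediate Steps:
C(d, D) = -1
c = 11/4 (c = (-1 + 12)/4 = (¼)*11 = 11/4 ≈ 2.7500)
X(r) = -40*r² (X(r) = ((5 - 5*17)*r²)/2 = ((5 - 85)*r²)/2 = (-80*r²)/2 = -40*r²)
454625 - X(c) = 454625 - (-40)*(11/4)² = 454625 - (-40)*121/16 = 454625 - 1*(-605/2) = 454625 + 605/2 = 909855/2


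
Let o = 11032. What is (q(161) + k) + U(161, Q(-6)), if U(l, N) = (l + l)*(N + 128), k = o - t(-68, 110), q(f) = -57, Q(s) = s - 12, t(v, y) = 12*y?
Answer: 45075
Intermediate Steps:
Q(s) = -12 + s
k = 9712 (k = 11032 - 12*110 = 11032 - 1*1320 = 11032 - 1320 = 9712)
U(l, N) = 2*l*(128 + N) (U(l, N) = (2*l)*(128 + N) = 2*l*(128 + N))
(q(161) + k) + U(161, Q(-6)) = (-57 + 9712) + 2*161*(128 + (-12 - 6)) = 9655 + 2*161*(128 - 18) = 9655 + 2*161*110 = 9655 + 35420 = 45075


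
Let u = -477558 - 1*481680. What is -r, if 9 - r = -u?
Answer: 959229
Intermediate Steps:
u = -959238 (u = -477558 - 481680 = -959238)
r = -959229 (r = 9 - (-1)*(-959238) = 9 - 1*959238 = 9 - 959238 = -959229)
-r = -1*(-959229) = 959229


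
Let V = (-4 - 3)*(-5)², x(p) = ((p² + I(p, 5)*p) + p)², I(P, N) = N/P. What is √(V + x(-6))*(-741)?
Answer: -3705*√42 ≈ -24011.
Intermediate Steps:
x(p) = (5 + p + p²)² (x(p) = ((p² + (5/p)*p) + p)² = ((p² + 5) + p)² = ((5 + p²) + p)² = (5 + p + p²)²)
V = -175 (V = -7*25 = -175)
√(V + x(-6))*(-741) = √(-175 + (5 - 6*(1 - 6))²)*(-741) = √(-175 + (5 - 6*(-5))²)*(-741) = √(-175 + (5 + 30)²)*(-741) = √(-175 + 35²)*(-741) = √(-175 + 1225)*(-741) = √1050*(-741) = (5*√42)*(-741) = -3705*√42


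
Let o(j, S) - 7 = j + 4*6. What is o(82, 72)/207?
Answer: 113/207 ≈ 0.54589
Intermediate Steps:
o(j, S) = 31 + j (o(j, S) = 7 + (j + 4*6) = 7 + (j + 24) = 7 + (24 + j) = 31 + j)
o(82, 72)/207 = (31 + 82)/207 = 113*(1/207) = 113/207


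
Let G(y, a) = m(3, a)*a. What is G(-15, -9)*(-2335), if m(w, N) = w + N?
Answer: -126090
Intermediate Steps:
m(w, N) = N + w
G(y, a) = a*(3 + a) (G(y, a) = (a + 3)*a = (3 + a)*a = a*(3 + a))
G(-15, -9)*(-2335) = -9*(3 - 9)*(-2335) = -9*(-6)*(-2335) = 54*(-2335) = -126090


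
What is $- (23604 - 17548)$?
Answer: $-6056$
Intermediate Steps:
$- (23604 - 17548) = \left(-1\right) 6056 = -6056$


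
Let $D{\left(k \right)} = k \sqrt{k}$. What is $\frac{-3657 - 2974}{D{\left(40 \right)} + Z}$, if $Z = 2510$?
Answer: $- \frac{1664381}{623610} + \frac{26524 \sqrt{10}}{311805} \approx -2.3999$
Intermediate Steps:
$D{\left(k \right)} = k^{\frac{3}{2}}$
$\frac{-3657 - 2974}{D{\left(40 \right)} + Z} = \frac{-3657 - 2974}{40^{\frac{3}{2}} + 2510} = - \frac{6631}{80 \sqrt{10} + 2510} = - \frac{6631}{2510 + 80 \sqrt{10}}$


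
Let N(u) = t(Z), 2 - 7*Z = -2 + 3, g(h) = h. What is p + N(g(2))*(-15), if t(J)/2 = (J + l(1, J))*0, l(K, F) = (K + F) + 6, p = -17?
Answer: -17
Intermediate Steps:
l(K, F) = 6 + F + K (l(K, F) = (F + K) + 6 = 6 + F + K)
Z = ⅐ (Z = 2/7 - (-2 + 3)/7 = 2/7 - ⅐*1 = 2/7 - ⅐ = ⅐ ≈ 0.14286)
t(J) = 0 (t(J) = 2*((J + (6 + J + 1))*0) = 2*((J + (7 + J))*0) = 2*((7 + 2*J)*0) = 2*0 = 0)
N(u) = 0
p + N(g(2))*(-15) = -17 + 0*(-15) = -17 + 0 = -17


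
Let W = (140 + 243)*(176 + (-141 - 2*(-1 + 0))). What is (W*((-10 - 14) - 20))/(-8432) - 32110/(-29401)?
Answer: 4650745161/61977308 ≈ 75.039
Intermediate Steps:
W = 14171 (W = 383*(176 + (-141 - 2*(-1))) = 383*(176 + (-141 - 1*(-2))) = 383*(176 + (-141 + 2)) = 383*(176 - 139) = 383*37 = 14171)
(W*((-10 - 14) - 20))/(-8432) - 32110/(-29401) = (14171*((-10 - 14) - 20))/(-8432) - 32110/(-29401) = (14171*(-24 - 20))*(-1/8432) - 32110*(-1/29401) = (14171*(-44))*(-1/8432) + 32110/29401 = -623524*(-1/8432) + 32110/29401 = 155881/2108 + 32110/29401 = 4650745161/61977308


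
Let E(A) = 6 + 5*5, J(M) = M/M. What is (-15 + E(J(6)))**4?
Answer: 65536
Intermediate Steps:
J(M) = 1
E(A) = 31 (E(A) = 6 + 25 = 31)
(-15 + E(J(6)))**4 = (-15 + 31)**4 = 16**4 = 65536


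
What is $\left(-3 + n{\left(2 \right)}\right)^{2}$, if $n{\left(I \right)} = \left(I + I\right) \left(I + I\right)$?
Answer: $169$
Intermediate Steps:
$n{\left(I \right)} = 4 I^{2}$ ($n{\left(I \right)} = 2 I 2 I = 4 I^{2}$)
$\left(-3 + n{\left(2 \right)}\right)^{2} = \left(-3 + 4 \cdot 2^{2}\right)^{2} = \left(-3 + 4 \cdot 4\right)^{2} = \left(-3 + 16\right)^{2} = 13^{2} = 169$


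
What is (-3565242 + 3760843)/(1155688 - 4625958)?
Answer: -195601/3470270 ≈ -0.056365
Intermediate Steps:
(-3565242 + 3760843)/(1155688 - 4625958) = 195601/(-3470270) = 195601*(-1/3470270) = -195601/3470270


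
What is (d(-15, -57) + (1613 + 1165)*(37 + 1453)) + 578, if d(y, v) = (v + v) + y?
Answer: 4139669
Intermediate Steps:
d(y, v) = y + 2*v (d(y, v) = 2*v + y = y + 2*v)
(d(-15, -57) + (1613 + 1165)*(37 + 1453)) + 578 = ((-15 + 2*(-57)) + (1613 + 1165)*(37 + 1453)) + 578 = ((-15 - 114) + 2778*1490) + 578 = (-129 + 4139220) + 578 = 4139091 + 578 = 4139669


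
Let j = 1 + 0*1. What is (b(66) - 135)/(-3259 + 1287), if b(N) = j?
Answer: 67/986 ≈ 0.067951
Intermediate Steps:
j = 1 (j = 1 + 0 = 1)
b(N) = 1
(b(66) - 135)/(-3259 + 1287) = (1 - 135)/(-3259 + 1287) = -134/(-1972) = -134*(-1/1972) = 67/986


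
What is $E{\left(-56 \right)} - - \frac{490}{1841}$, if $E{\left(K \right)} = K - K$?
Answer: $\frac{70}{263} \approx 0.26616$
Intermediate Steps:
$E{\left(K \right)} = 0$
$E{\left(-56 \right)} - - \frac{490}{1841} = 0 - - \frac{490}{1841} = 0 - \left(-490\right) \frac{1}{1841} = 0 - - \frac{70}{263} = 0 + \frac{70}{263} = \frac{70}{263}$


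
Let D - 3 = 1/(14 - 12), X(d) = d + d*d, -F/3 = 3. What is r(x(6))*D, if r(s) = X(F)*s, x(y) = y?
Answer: 1512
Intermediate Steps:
F = -9 (F = -3*3 = -9)
X(d) = d + d**2
D = 7/2 (D = 3 + 1/(14 - 12) = 3 + 1/2 = 7/2 ≈ 3.5000)
r(s) = 72*s (r(s) = (-9*(1 - 9))*s = (-9*(-8))*s = 72*s)
r(x(6))*D = (72*6)*(7/2) = 432*(7/2) = 1512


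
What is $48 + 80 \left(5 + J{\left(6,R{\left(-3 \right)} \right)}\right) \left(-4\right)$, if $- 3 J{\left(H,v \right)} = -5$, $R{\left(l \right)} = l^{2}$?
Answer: $- \frac{6256}{3} \approx -2085.3$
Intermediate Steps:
$J{\left(H,v \right)} = \frac{5}{3}$ ($J{\left(H,v \right)} = \left(- \frac{1}{3}\right) \left(-5\right) = \frac{5}{3}$)
$48 + 80 \left(5 + J{\left(6,R{\left(-3 \right)} \right)}\right) \left(-4\right) = 48 + 80 \left(5 + \frac{5}{3}\right) \left(-4\right) = 48 + 80 \cdot \frac{20}{3} \left(-4\right) = 48 + 80 \left(- \frac{80}{3}\right) = 48 - \frac{6400}{3} = - \frac{6256}{3}$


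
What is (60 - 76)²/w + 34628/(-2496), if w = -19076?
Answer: -41325169/2975856 ≈ -13.887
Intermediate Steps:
(60 - 76)²/w + 34628/(-2496) = (60 - 76)²/(-19076) + 34628/(-2496) = (-16)²*(-1/19076) + 34628*(-1/2496) = 256*(-1/19076) - 8657/624 = -64/4769 - 8657/624 = -41325169/2975856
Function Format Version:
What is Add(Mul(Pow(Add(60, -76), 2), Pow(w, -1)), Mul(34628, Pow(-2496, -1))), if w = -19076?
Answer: Rational(-41325169, 2975856) ≈ -13.887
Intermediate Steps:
Add(Mul(Pow(Add(60, -76), 2), Pow(w, -1)), Mul(34628, Pow(-2496, -1))) = Add(Mul(Pow(Add(60, -76), 2), Pow(-19076, -1)), Mul(34628, Pow(-2496, -1))) = Add(Mul(Pow(-16, 2), Rational(-1, 19076)), Mul(34628, Rational(-1, 2496))) = Add(Mul(256, Rational(-1, 19076)), Rational(-8657, 624)) = Add(Rational(-64, 4769), Rational(-8657, 624)) = Rational(-41325169, 2975856)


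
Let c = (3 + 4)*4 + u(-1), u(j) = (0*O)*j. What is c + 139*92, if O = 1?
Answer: 12816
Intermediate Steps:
u(j) = 0 (u(j) = (0*1)*j = 0*j = 0)
c = 28 (c = (3 + 4)*4 + 0 = 7*4 + 0 = 28 + 0 = 28)
c + 139*92 = 28 + 139*92 = 28 + 12788 = 12816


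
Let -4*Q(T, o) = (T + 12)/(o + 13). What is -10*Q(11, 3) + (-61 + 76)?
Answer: 595/32 ≈ 18.594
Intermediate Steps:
Q(T, o) = -(12 + T)/(4*(13 + o)) (Q(T, o) = -(T + 12)/(4*(o + 13)) = -(12 + T)/(4*(13 + o)))
-10*Q(11, 3) + (-61 + 76) = -5*(-12 - 1*11)/(2*(13 + 3)) + (-61 + 76) = -5*(-12 - 11)/(2*16) + 15 = -5*(-23)/(2*16) + 15 = -10*(-23/64) + 15 = 115/32 + 15 = 595/32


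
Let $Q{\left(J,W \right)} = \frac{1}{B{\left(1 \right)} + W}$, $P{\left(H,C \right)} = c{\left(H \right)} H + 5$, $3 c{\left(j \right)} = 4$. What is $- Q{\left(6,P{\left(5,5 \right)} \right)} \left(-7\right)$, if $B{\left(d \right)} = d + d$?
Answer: $\frac{21}{41} \approx 0.5122$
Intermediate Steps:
$c{\left(j \right)} = \frac{4}{3}$ ($c{\left(j \right)} = \frac{1}{3} \cdot 4 = \frac{4}{3}$)
$P{\left(H,C \right)} = 5 + \frac{4 H}{3}$ ($P{\left(H,C \right)} = \frac{4 H}{3} + 5 = 5 + \frac{4 H}{3}$)
$B{\left(d \right)} = 2 d$
$Q{\left(J,W \right)} = \frac{1}{2 + W}$ ($Q{\left(J,W \right)} = \frac{1}{2 \cdot 1 + W} = \frac{1}{2 + W}$)
$- Q{\left(6,P{\left(5,5 \right)} \right)} \left(-7\right) = - \frac{1}{2 + \left(5 + \frac{4}{3} \cdot 5\right)} \left(-7\right) = - \frac{1}{2 + \left(5 + \frac{20}{3}\right)} \left(-7\right) = - \frac{1}{2 + \frac{35}{3}} \left(-7\right) = - \frac{1}{\frac{41}{3}} \left(-7\right) = \left(-1\right) \frac{3}{41} \left(-7\right) = \left(- \frac{3}{41}\right) \left(-7\right) = \frac{21}{41}$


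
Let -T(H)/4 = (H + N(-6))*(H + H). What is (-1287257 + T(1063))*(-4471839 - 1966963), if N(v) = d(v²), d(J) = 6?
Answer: 66822099636466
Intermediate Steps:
N(v) = 6
T(H) = -8*H*(6 + H) (T(H) = -4*(H + 6)*(H + H) = -4*(6 + H)*2*H = -8*H*(6 + H))
(-1287257 + T(1063))*(-4471839 - 1966963) = (-1287257 - 8*1063*(6 + 1063))*(-4471839 - 1966963) = (-1287257 - 8*1063*1069)*(-6438802) = (-1287257 - 9090776)*(-6438802) = -10378033*(-6438802) = 66822099636466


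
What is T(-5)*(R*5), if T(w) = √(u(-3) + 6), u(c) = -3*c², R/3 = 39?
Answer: 585*I*√21 ≈ 2680.8*I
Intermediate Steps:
R = 117 (R = 3*39 = 117)
T(w) = I*√21 (T(w) = √(-3*(-3)² + 6) = √(-3*9 + 6) = √(-27 + 6) = √(-21) = I*√21)
T(-5)*(R*5) = (I*√21)*(117*5) = (I*√21)*585 = 585*I*√21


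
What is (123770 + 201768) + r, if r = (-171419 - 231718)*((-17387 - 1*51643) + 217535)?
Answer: -59867534647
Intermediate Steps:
r = -59867860185 (r = -403137*((-17387 - 51643) + 217535) = -403137*(-69030 + 217535) = -403137*148505 = -59867860185)
(123770 + 201768) + r = (123770 + 201768) - 59867860185 = 325538 - 59867860185 = -59867534647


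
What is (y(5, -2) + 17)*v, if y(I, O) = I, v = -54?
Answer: -1188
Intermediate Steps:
(y(5, -2) + 17)*v = (5 + 17)*(-54) = 22*(-54) = -1188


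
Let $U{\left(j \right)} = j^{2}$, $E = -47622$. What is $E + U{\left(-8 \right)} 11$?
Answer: $-46918$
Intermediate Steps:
$E + U{\left(-8 \right)} 11 = -47622 + \left(-8\right)^{2} \cdot 11 = -47622 + 64 \cdot 11 = -47622 + 704 = -46918$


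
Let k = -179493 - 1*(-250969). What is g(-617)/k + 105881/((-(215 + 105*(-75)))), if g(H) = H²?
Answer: 655251756/34219135 ≈ 19.149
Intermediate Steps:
k = 71476 (k = -179493 + 250969 = 71476)
g(-617)/k + 105881/((-(215 + 105*(-75)))) = (-617)²/71476 + 105881/((-(215 + 105*(-75)))) = 380689*(1/71476) + 105881/((-(215 - 7875))) = 380689/71476 + 105881/((-1*(-7660))) = 380689/71476 + 105881/7660 = 655251756/34219135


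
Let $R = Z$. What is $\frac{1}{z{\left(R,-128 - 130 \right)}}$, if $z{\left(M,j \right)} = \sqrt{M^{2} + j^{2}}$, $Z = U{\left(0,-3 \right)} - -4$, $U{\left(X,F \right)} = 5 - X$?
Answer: $\frac{\sqrt{7405}}{22215} \approx 0.0038736$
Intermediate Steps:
$Z = 9$ ($Z = \left(5 - 0\right) - -4 = \left(5 + 0\right) + 4 = 5 + 4 = 9$)
$R = 9$
$\frac{1}{z{\left(R,-128 - 130 \right)}} = \frac{1}{\sqrt{9^{2} + \left(-128 - 130\right)^{2}}} = \frac{1}{\sqrt{81 + \left(-258\right)^{2}}} = \frac{1}{\sqrt{81 + 66564}} = \frac{1}{\sqrt{66645}} = \frac{1}{3 \sqrt{7405}} = \frac{\sqrt{7405}}{22215}$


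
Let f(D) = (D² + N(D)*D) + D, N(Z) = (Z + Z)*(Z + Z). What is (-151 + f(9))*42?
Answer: 119910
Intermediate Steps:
N(Z) = 4*Z² (N(Z) = (2*Z)*(2*Z) = 4*Z²)
f(D) = D + D² + 4*D³ (f(D) = (D² + (4*D²)*D) + D = (D² + 4*D³) + D = D + D² + 4*D³)
(-151 + f(9))*42 = (-151 + 9*(1 + 9 + 4*9²))*42 = (-151 + 9*(1 + 9 + 4*81))*42 = (-151 + 9*(1 + 9 + 324))*42 = (-151 + 9*334)*42 = (-151 + 3006)*42 = 2855*42 = 119910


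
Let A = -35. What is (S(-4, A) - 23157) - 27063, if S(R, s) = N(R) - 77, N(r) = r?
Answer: -50301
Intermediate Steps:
S(R, s) = -77 + R (S(R, s) = R - 77 = -77 + R)
(S(-4, A) - 23157) - 27063 = ((-77 - 4) - 23157) - 27063 = (-81 - 23157) - 27063 = -23238 - 27063 = -50301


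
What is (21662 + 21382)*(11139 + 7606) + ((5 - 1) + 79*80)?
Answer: 806866104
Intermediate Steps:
(21662 + 21382)*(11139 + 7606) + ((5 - 1) + 79*80) = 43044*18745 + (4 + 6320) = 806859780 + 6324 = 806866104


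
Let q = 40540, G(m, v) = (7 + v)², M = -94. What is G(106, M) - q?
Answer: -32971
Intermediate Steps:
G(106, M) - q = (7 - 94)² - 1*40540 = (-87)² - 40540 = 7569 - 40540 = -32971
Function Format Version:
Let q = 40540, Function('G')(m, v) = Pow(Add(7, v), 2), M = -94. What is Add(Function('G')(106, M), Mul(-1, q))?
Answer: -32971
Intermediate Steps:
Add(Function('G')(106, M), Mul(-1, q)) = Add(Pow(Add(7, -94), 2), Mul(-1, 40540)) = Add(Pow(-87, 2), -40540) = Add(7569, -40540) = -32971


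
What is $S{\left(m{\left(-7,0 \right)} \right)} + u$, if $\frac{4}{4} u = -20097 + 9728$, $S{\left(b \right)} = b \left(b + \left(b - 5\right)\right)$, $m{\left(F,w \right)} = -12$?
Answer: $-10021$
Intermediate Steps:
$S{\left(b \right)} = b \left(-5 + 2 b\right)$ ($S{\left(b \right)} = b \left(b + \left(b - 5\right)\right) = b \left(b + \left(-5 + b\right)\right) = b \left(-5 + 2 b\right)$)
$u = -10369$ ($u = -20097 + 9728 = -10369$)
$S{\left(m{\left(-7,0 \right)} \right)} + u = - 12 \left(-5 + 2 \left(-12\right)\right) - 10369 = - 12 \left(-5 - 24\right) - 10369 = \left(-12\right) \left(-29\right) - 10369 = 348 - 10369 = -10021$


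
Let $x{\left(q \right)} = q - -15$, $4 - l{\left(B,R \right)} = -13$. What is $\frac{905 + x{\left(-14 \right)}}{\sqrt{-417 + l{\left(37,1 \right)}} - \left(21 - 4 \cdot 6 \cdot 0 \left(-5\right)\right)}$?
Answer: $- \frac{19026}{841} - \frac{18120 i}{841} \approx -22.623 - 21.546 i$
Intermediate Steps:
$l{\left(B,R \right)} = 17$ ($l{\left(B,R \right)} = 4 - -13 = 4 + 13 = 17$)
$x{\left(q \right)} = 15 + q$ ($x{\left(q \right)} = q + 15 = 15 + q$)
$\frac{905 + x{\left(-14 \right)}}{\sqrt{-417 + l{\left(37,1 \right)}} - \left(21 - 4 \cdot 6 \cdot 0 \left(-5\right)\right)} = \frac{905 + \left(15 - 14\right)}{\sqrt{-417 + 17} - \left(21 - 4 \cdot 6 \cdot 0 \left(-5\right)\right)} = \frac{905 + 1}{\sqrt{-400} - \left(21 - 4 \cdot 0 \left(-5\right)\right)} = \frac{906}{20 i + \left(4 \cdot 0 - 21\right)} = \frac{906}{20 i + \left(0 - 21\right)} = \frac{906}{20 i - 21} = \frac{906}{-21 + 20 i} = 906 \frac{-21 - 20 i}{841} = \frac{906 \left(-21 - 20 i\right)}{841}$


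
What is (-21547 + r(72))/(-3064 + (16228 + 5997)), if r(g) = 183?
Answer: -21364/19161 ≈ -1.1150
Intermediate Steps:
(-21547 + r(72))/(-3064 + (16228 + 5997)) = (-21547 + 183)/(-3064 + (16228 + 5997)) = -21364/(-3064 + 22225) = -21364/19161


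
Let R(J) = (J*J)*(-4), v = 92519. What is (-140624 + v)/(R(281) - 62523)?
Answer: 48105/378367 ≈ 0.12714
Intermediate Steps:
R(J) = -4*J² (R(J) = J²*(-4) = -4*J²)
(-140624 + v)/(R(281) - 62523) = (-140624 + 92519)/(-4*281² - 62523) = -48105/(-4*78961 - 62523) = -48105/(-315844 - 62523) = -48105/(-378367) = -48105*(-1/378367) = 48105/378367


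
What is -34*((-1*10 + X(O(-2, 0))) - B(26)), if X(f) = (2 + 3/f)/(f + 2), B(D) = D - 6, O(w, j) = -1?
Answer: 1054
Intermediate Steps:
B(D) = -6 + D
X(f) = (2 + 3/f)/(2 + f)
-34*((-1*10 + X(O(-2, 0))) - B(26)) = -34*((-1*10 + (3 + 2*(-1))/((-1)*(2 - 1))) - (-6 + 26)) = -34*((-10 - 1*(3 - 2)/1) - 1*20) = -34*((-10 - 1*1*1) - 20) = -34*((-10 - 1) - 20) = -34*(-11 - 20) = -34*(-31) = 1054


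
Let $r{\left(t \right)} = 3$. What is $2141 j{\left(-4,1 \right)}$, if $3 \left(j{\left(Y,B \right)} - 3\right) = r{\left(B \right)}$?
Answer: $8564$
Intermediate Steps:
$j{\left(Y,B \right)} = 4$ ($j{\left(Y,B \right)} = 3 + \frac{1}{3} \cdot 3 = 3 + 1 = 4$)
$2141 j{\left(-4,1 \right)} = 2141 \cdot 4 = 8564$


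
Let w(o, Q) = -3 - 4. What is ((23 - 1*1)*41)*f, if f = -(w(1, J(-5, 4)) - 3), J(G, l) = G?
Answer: 9020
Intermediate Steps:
w(o, Q) = -7
f = 10 (f = -(-7 - 3) = -1*(-10) = 10)
((23 - 1*1)*41)*f = ((23 - 1*1)*41)*10 = ((23 - 1)*41)*10 = (22*41)*10 = 902*10 = 9020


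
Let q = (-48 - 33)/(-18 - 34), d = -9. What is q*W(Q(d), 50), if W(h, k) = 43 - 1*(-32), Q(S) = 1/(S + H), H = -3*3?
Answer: 6075/52 ≈ 116.83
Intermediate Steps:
H = -9
Q(S) = 1/(-9 + S) (Q(S) = 1/(S - 9) = 1/(-9 + S))
W(h, k) = 75 (W(h, k) = 43 + 32 = 75)
q = 81/52 (q = -81/(-52) = -81*(-1/52) = 81/52 ≈ 1.5577)
q*W(Q(d), 50) = (81/52)*75 = 6075/52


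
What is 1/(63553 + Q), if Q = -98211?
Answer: -1/34658 ≈ -2.8853e-5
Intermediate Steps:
1/(63553 + Q) = 1/(63553 - 98211) = 1/(-34658) = -1/34658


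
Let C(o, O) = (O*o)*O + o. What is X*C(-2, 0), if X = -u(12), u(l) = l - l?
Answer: 0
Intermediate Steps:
u(l) = 0
C(o, O) = o + o*O**2 (C(o, O) = o*O**2 + o = o + o*O**2)
X = 0 (X = -1*0 = 0)
X*C(-2, 0) = 0*(-2*(1 + 0**2)) = 0*(-2*(1 + 0)) = 0*(-2*1) = 0*(-2) = 0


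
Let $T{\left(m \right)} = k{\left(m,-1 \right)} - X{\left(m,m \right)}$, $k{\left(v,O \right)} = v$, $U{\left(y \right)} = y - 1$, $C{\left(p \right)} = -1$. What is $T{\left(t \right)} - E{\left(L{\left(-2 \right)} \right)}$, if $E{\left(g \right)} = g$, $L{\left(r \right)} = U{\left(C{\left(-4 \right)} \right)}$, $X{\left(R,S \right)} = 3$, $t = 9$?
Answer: $8$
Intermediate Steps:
$U{\left(y \right)} = -1 + y$
$L{\left(r \right)} = -2$ ($L{\left(r \right)} = -1 - 1 = -2$)
$T{\left(m \right)} = -3 + m$ ($T{\left(m \right)} = m - 3 = -3 + m$)
$T{\left(t \right)} - E{\left(L{\left(-2 \right)} \right)} = \left(-3 + 9\right) - -2 = 6 + 2 = 8$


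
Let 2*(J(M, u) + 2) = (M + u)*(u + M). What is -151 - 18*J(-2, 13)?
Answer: -1204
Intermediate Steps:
J(M, u) = -2 + (M + u)**2/2 (J(M, u) = -2 + ((M + u)*(u + M))/2 = -2 + ((M + u)*(M + u))/2 = -2 + (M + u)**2/2)
-151 - 18*J(-2, 13) = -151 - 18*(-2 + (-2 + 13)**2/2) = -151 - 18*(-2 + (1/2)*11**2) = -151 - 18*(-2 + (1/2)*121) = -151 - 18*(-2 + 121/2) = -151 - 18*117/2 = -151 - 1053 = -1204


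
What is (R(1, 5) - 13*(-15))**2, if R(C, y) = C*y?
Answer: 40000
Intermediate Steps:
(R(1, 5) - 13*(-15))**2 = (1*5 - 13*(-15))**2 = (5 + 195)**2 = 200**2 = 40000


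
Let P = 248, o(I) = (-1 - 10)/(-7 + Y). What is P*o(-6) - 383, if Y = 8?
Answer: -3111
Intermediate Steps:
o(I) = -11 (o(I) = (-1 - 10)/(-7 + 8) = -11/1 = -11*1 = -11)
P*o(-6) - 383 = 248*(-11) - 383 = -2728 - 383 = -3111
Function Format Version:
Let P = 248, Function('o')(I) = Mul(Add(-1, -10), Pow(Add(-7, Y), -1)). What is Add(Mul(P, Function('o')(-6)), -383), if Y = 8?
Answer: -3111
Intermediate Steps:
Function('o')(I) = -11 (Function('o')(I) = Mul(Add(-1, -10), Pow(Add(-7, 8), -1)) = Mul(-11, Pow(1, -1)) = Mul(-11, 1) = -11)
Add(Mul(P, Function('o')(-6)), -383) = Add(Mul(248, -11), -383) = Add(-2728, -383) = -3111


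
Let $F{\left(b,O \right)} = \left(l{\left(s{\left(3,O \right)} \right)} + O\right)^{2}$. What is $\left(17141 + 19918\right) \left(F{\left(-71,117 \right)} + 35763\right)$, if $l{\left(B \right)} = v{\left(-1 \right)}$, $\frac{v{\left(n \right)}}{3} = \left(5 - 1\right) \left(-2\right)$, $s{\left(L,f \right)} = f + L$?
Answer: $1645864308$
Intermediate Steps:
$s{\left(L,f \right)} = L + f$
$v{\left(n \right)} = -24$ ($v{\left(n \right)} = 3 \left(5 - 1\right) \left(-2\right) = 3 \cdot 4 \left(-2\right) = 3 \left(-8\right) = -24$)
$l{\left(B \right)} = -24$
$F{\left(b,O \right)} = \left(-24 + O\right)^{2}$
$\left(17141 + 19918\right) \left(F{\left(-71,117 \right)} + 35763\right) = \left(17141 + 19918\right) \left(\left(-24 + 117\right)^{2} + 35763\right) = 37059 \left(93^{2} + 35763\right) = 37059 \left(8649 + 35763\right) = 37059 \cdot 44412 = 1645864308$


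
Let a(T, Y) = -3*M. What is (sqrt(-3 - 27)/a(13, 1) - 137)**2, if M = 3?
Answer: (1233 + I*sqrt(30))**2/81 ≈ 18769.0 + 166.75*I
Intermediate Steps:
a(T, Y) = -9 (a(T, Y) = -3*3 = -9)
(sqrt(-3 - 27)/a(13, 1) - 137)**2 = (sqrt(-3 - 27)/(-9) - 137)**2 = (sqrt(-30)*(-1/9) - 137)**2 = ((I*sqrt(30))*(-1/9) - 137)**2 = (-I*sqrt(30)/9 - 137)**2 = (-137 - I*sqrt(30)/9)**2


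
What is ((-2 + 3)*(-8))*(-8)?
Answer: 64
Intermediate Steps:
((-2 + 3)*(-8))*(-8) = (1*(-8))*(-8) = -8*(-8) = 64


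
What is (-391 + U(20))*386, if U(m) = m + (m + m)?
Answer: -127766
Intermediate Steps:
U(m) = 3*m (U(m) = m + 2*m = 3*m)
(-391 + U(20))*386 = (-391 + 3*20)*386 = (-391 + 60)*386 = -331*386 = -127766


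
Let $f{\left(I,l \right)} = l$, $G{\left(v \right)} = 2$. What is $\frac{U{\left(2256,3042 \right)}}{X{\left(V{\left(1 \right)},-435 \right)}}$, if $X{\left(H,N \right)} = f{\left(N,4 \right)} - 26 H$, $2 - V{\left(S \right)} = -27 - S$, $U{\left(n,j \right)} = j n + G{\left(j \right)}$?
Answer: $- \frac{3431377}{388} \approx -8843.8$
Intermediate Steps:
$U{\left(n,j \right)} = 2 + j n$ ($U{\left(n,j \right)} = j n + 2 = 2 + j n$)
$V{\left(S \right)} = 29 + S$ ($V{\left(S \right)} = 2 - \left(-27 - S\right) = 2 + \left(27 + S\right) = 29 + S$)
$X{\left(H,N \right)} = 4 - 26 H$
$\frac{U{\left(2256,3042 \right)}}{X{\left(V{\left(1 \right)},-435 \right)}} = \frac{2 + 3042 \cdot 2256}{4 - 26 \left(29 + 1\right)} = \frac{2 + 6862752}{4 - 780} = \frac{6862754}{4 - 780} = \frac{6862754}{-776} = 6862754 \left(- \frac{1}{776}\right) = - \frac{3431377}{388}$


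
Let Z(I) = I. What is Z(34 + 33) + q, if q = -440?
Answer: -373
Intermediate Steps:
Z(34 + 33) + q = (34 + 33) - 440 = 67 - 440 = -373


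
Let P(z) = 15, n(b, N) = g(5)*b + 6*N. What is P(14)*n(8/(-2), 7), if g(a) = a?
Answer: 330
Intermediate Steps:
n(b, N) = 5*b + 6*N
P(14)*n(8/(-2), 7) = 15*(5*(8/(-2)) + 6*7) = 15*(5*(8*(-1/2)) + 42) = 15*(5*(-4) + 42) = 15*(-20 + 42) = 15*22 = 330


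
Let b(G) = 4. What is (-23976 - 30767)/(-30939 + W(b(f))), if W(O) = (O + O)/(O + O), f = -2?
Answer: 54743/30938 ≈ 1.7694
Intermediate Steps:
W(O) = 1 (W(O) = (2*O)/((2*O)) = (2*O)*(1/(2*O)) = 1)
(-23976 - 30767)/(-30939 + W(b(f))) = (-23976 - 30767)/(-30939 + 1) = -54743/(-30938) = -54743*(-1/30938) = 54743/30938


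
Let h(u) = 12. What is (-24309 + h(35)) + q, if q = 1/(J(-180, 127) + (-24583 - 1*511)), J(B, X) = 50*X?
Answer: -455422969/18744 ≈ -24297.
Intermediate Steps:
q = -1/18744 (q = 1/(50*127 + (-24583 - 1*511)) = 1/(6350 + (-24583 - 511)) = 1/(6350 - 25094) = 1/(-18744) = -1/18744 ≈ -5.3350e-5)
(-24309 + h(35)) + q = (-24309 + 12) - 1/18744 = -24297 - 1/18744 = -455422969/18744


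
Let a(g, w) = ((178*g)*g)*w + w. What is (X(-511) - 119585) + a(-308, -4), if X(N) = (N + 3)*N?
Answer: -67403169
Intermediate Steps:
a(g, w) = w + 178*w*g² (a(g, w) = (178*g²)*w + w = 178*w*g² + w = w + 178*w*g²)
X(N) = N*(3 + N) (X(N) = (3 + N)*N = N*(3 + N))
(X(-511) - 119585) + a(-308, -4) = (-511*(3 - 511) - 119585) - 4*(1 + 178*(-308)²) = (-511*(-508) - 119585) - 4*(1 + 178*94864) = (259588 - 119585) - 4*(1 + 16885792) = 140003 - 4*16885793 = 140003 - 67543172 = -67403169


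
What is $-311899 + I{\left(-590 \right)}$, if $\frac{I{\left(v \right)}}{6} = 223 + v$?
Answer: $-314101$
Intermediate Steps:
$I{\left(v \right)} = 1338 + 6 v$ ($I{\left(v \right)} = 6 \left(223 + v\right) = 1338 + 6 v$)
$-311899 + I{\left(-590 \right)} = -311899 + \left(1338 + 6 \left(-590\right)\right) = -311899 + \left(1338 - 3540\right) = -311899 - 2202 = -314101$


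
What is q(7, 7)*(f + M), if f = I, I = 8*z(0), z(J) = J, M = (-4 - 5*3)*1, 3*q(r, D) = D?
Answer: -133/3 ≈ -44.333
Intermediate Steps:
q(r, D) = D/3
M = -19 (M = (-4 - 15)*1 = -19*1 = -19)
I = 0 (I = 8*0 = 0)
f = 0
q(7, 7)*(f + M) = ((⅓)*7)*(0 - 19) = (7/3)*(-19) = -133/3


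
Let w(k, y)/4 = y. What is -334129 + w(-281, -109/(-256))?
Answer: -21384147/64 ≈ -3.3413e+5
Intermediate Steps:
w(k, y) = 4*y
-334129 + w(-281, -109/(-256)) = -334129 + 4*(-109/(-256)) = -334129 + 4*(-109*(-1/256)) = -334129 + 4*(109/256) = -334129 + 109/64 = -21384147/64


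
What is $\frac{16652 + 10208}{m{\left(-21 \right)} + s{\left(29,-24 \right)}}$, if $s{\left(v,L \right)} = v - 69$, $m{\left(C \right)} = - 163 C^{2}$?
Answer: $- \frac{26860}{71923} \approx -0.37346$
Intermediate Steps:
$s{\left(v,L \right)} = -69 + v$ ($s{\left(v,L \right)} = v - 69 = -69 + v$)
$\frac{16652 + 10208}{m{\left(-21 \right)} + s{\left(29,-24 \right)}} = \frac{16652 + 10208}{- 163 \left(-21\right)^{2} + \left(-69 + 29\right)} = \frac{26860}{\left(-163\right) 441 - 40} = \frac{26860}{-71883 - 40} = \frac{26860}{-71923} = 26860 \left(- \frac{1}{71923}\right) = - \frac{26860}{71923}$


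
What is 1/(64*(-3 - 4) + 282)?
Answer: -1/166 ≈ -0.0060241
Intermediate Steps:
1/(64*(-3 - 4) + 282) = 1/(64*(-7) + 282) = 1/(-448 + 282) = 1/(-166) = -1/166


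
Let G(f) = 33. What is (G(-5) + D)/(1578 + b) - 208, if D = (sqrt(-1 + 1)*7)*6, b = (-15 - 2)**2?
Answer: -388303/1867 ≈ -207.98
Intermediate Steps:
b = 289 (b = (-17)**2 = 289)
D = 0 (D = (sqrt(0)*7)*6 = (0*7)*6 = 0*6 = 0)
(G(-5) + D)/(1578 + b) - 208 = (33 + 0)/(1578 + 289) - 208 = 33/1867 - 208 = -388303/1867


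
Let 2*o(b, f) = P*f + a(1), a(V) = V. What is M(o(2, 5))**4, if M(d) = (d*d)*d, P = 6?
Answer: 787662783788549761/4096 ≈ 1.9230e+14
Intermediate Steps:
o(b, f) = 1/2 + 3*f (o(b, f) = (6*f + 1)/2 = (1 + 6*f)/2 = 1/2 + 3*f)
M(d) = d**3 (M(d) = d**2*d = d**3)
M(o(2, 5))**4 = ((1/2 + 3*5)**3)**4 = ((1/2 + 15)**3)**4 = ((31/2)**3)**4 = (29791/8)**4 = 787662783788549761/4096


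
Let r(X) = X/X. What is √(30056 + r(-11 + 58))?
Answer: √30057 ≈ 173.37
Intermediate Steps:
r(X) = 1
√(30056 + r(-11 + 58)) = √(30056 + 1) = √30057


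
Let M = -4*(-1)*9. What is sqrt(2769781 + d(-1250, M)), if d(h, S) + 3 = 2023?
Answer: sqrt(2771801) ≈ 1664.9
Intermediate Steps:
M = 36 (M = 4*9 = 36)
d(h, S) = 2020 (d(h, S) = -3 + 2023 = 2020)
sqrt(2769781 + d(-1250, M)) = sqrt(2769781 + 2020) = sqrt(2771801)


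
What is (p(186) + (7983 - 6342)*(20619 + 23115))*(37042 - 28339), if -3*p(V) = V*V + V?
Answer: 624491597700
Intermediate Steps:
p(V) = -V/3 - V**2/3 (p(V) = -(V*V + V)/3 = -(V**2 + V)/3 = -(V + V**2)/3 = -V/3 - V**2/3)
(p(186) + (7983 - 6342)*(20619 + 23115))*(37042 - 28339) = (-1/3*186*(1 + 186) + (7983 - 6342)*(20619 + 23115))*(37042 - 28339) = (-1/3*186*187 + 1641*43734)*8703 = (-11594 + 71767494)*8703 = 71755900*8703 = 624491597700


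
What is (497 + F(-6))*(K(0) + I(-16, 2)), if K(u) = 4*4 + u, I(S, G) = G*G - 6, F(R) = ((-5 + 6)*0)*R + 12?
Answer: 7126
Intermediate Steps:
F(R) = 12 (F(R) = (1*0)*R + 12 = 0*R + 12 = 0 + 12 = 12)
I(S, G) = -6 + G² (I(S, G) = G² - 6 = -6 + G²)
K(u) = 16 + u
(497 + F(-6))*(K(0) + I(-16, 2)) = (497 + 12)*((16 + 0) + (-6 + 2²)) = 509*(16 + (-6 + 4)) = 509*(16 - 2) = 509*14 = 7126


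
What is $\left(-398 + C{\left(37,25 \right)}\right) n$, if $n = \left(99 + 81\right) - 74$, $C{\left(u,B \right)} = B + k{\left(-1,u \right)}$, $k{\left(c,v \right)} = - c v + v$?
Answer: $-31694$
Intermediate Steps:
$k{\left(c,v \right)} = v - c v$ ($k{\left(c,v \right)} = - c v + v = v - c v$)
$C{\left(u,B \right)} = B + 2 u$ ($C{\left(u,B \right)} = B + u \left(1 - -1\right) = B + u \left(1 + 1\right) = B + u 2 = B + 2 u$)
$n = 106$ ($n = 180 - 74 = 106$)
$\left(-398 + C{\left(37,25 \right)}\right) n = \left(-398 + \left(25 + 2 \cdot 37\right)\right) 106 = \left(-398 + \left(25 + 74\right)\right) 106 = \left(-398 + 99\right) 106 = \left(-299\right) 106 = -31694$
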